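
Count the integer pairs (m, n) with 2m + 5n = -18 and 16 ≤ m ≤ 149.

gcd(5, 2) = 1.
By Bézout, 2*(-2) + 5*(1) = 1.
Particular solution: (1, -4).
General solution: m = 1 + 5t, n = -4 - 2t for integer t.
16 ≤ 1 + 5t ≤ 149 gives t ∈ [3, 29], which is 27 values.

27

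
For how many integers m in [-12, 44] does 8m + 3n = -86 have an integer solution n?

19

gcd(8, 3) = 1.
By Bézout, 8×(-1) + 3×(3) = 1.
Particular solution: (2, -34).
General solution: m = 2 + 3t, n = -34 - 8t for integer t.
-12 ≤ 2 + 3t ≤ 44 gives t ∈ [-4, 14], which is 19 values.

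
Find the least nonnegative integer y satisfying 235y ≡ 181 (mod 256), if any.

223

gcd(256, 235):
  256 = 1·235 + 21
  235 = 11·21 + 4
  21 = 5·4 + 1
  4 = 4·1
so gcd(256, 235) = 1.
1 divides 181, so solutions exist.
Back-substitute for Bézout coefficients:
  1 = 21 - 5·4
  ... = 235·(-61) + 256·(56)
So 235·(-61) ≡ 1 (mod 256); multiply by 181: y ≡ -11041 (mod 256).
Smallest nonnegative: y = -11041 mod 256 = 223.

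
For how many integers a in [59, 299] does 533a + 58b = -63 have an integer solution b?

gcd(533, 58):
  533 = 9*58 + 11
  58 = 5*11 + 3
  11 = 3*3 + 2
  3 = 1*2 + 1
  2 = 2*1
so gcd(533, 58) = 1.
Back-substitute for Bézout coefficients:
  1 = 3 - 1*2
  ... = 533*(-21) + 58*(193)
Scale by -63: particular solution (1323, -12159); reduce a mod 58: (47, -433).
General solution: a = 47 + 58t, b = -433 - 533t for integer t.
59 ≤ 47 + 58t ≤ 299 gives t ∈ [1, 4], which is 4 values.

4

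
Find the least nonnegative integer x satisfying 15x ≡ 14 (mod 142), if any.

124

gcd(142, 15) = 1.
1 divides 14, so solutions exist.
By Bézout, 15×(19) + 142×(-2) = 1.
So 15×(19) ≡ 1 (mod 142); multiply by 14: x ≡ 266 (mod 142).
Smallest nonnegative: x = 266 mod 142 = 124.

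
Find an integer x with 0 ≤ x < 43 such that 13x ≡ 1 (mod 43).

10

gcd(43, 13) = 1.
By Bézout, 13×(10) + 43×(-3) = 1.
So 13×10 ≡ 1 (mod 43), and 10 mod 43 = 10.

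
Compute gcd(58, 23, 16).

1

gcd(58, 23):
  58 = 2×23 + 12
  23 = 1×12 + 11
  12 = 1×11 + 1
  11 = 11×1
so gcd(58, 23) = 1.
gcd(1, 16) = 1.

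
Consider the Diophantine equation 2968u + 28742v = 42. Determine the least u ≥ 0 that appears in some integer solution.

gcd(28742, 2968):
  28742 = 9·2968 + 2030
  2968 = 1·2030 + 938
  2030 = 2·938 + 154
  938 = 6·154 + 14
  154 = 11·14
so gcd(28742, 2968) = 14.
14 divides 42, so solutions exist.
Back-substitute for Bézout coefficients:
  14 = 938 - 6·154
  ... = 2968·(184) + 28742·(-19)
Scale by 42/14 = 3: (u₀, v₀) = (552, -57).
General solution: u = 552 + 2053t, v = -57 - 212t for integer t.
u ≥ 0: smallest is 552 mod 2053 = 552 (at t = 0), with v = -57.

552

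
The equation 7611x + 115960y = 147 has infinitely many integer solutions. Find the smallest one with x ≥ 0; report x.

1097

gcd(115960, 7611):
  115960 = 15×7611 + 1795
  7611 = 4×1795 + 431
  1795 = 4×431 + 71
  431 = 6×71 + 5
  71 = 14×5 + 1
  5 = 5×1
so gcd(115960, 7611) = 1.
1 divides 147, so solutions exist.
Back-substitute for Bézout coefficients:
  1 = 71 - 14×5
  ... = 7611×(-22869) + 115960×(1501)
Scale by 147/1 = 147: (x₀, y₀) = (-3361743, 220647).
General solution: x = -3361743 + 115960t, y = 220647 - 7611t for integer t.
x ≥ 0: smallest is -3361743 mod 115960 = 1097 (at t = 29), with y = -72.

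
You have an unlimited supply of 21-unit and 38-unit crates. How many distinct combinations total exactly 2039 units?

Need nonnegative integers with 21j + 38k = 2039.
gcd(21, 38) = 1, and 21·(-9) + 38·(5) = 1.
So (j₀, k₀) = (-18351, 10195); general j = -18351 + 38t, k = 10195 - 21t.
j ≥ 0 ⇒ t ≥ 483; k ≥ 0 ⇒ t ≤ 485. That's 3 values of t.

3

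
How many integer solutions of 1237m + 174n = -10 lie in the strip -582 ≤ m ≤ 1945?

15

gcd(1237, 174) = 1.
By Bézout, 1237*(55) + 174*(-391) = 1.
Particular solution: (146, -1038).
General solution: m = 146 + 174t, n = -1038 - 1237t for integer t.
-582 ≤ 146 + 174t ≤ 1945 gives t ∈ [-4, 10], which is 15 values.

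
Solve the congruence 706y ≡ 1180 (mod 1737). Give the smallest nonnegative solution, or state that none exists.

gcd(1737, 706) = 1.
1 divides 1180, so solutions exist.
By Bézout, 706×(-155) + 1737×(63) = 1.
So 706×(-155) ≡ 1 (mod 1737); multiply by 1180: y ≡ -182900 (mod 1737).
Smallest nonnegative: y = -182900 mod 1737 = 1222.

1222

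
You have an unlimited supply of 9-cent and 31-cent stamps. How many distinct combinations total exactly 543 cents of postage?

2

Need nonnegative integers with 9j + 31k = 543.
gcd(9, 31) = 1, and 9·(7) + 31·(-2) = 1.
So (j₀, k₀) = (3801, -1086); general j = 3801 + 31t, k = -1086 - 9t.
j ≥ 0 ⇒ t ≥ -122; k ≥ 0 ⇒ t ≤ -121. That's 2 values of t.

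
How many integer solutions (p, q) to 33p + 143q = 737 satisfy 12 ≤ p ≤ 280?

gcd(143, 33) = 11.
By Bézout, 33×(-4) + 143×(1) = 11.
Particular solution: (5, 4).
General solution: p = 5 + 13t, q = 4 - 3t for integer t.
12 ≤ 5 + 13t ≤ 280 gives t ∈ [1, 21], which is 21 values.

21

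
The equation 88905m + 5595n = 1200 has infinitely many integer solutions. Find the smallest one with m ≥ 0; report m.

180

gcd(88905, 5595) = 15  (88905 = 15·5595 + 4980, 5595 = 1·4980 + 615, 4980 = 8·615 + 60, 615 = 10·60 + 15, 60 = 4·15).
15 divides 1200, so solutions exist.
Back-substituting, 88905·(-91) + 5595·(1446) = 15.
Scale by 1200/15 = 80: (m₀, n₀) = (-7280, 115680).
General solution: m = -7280 + 373t, n = 115680 - 5927t for integer t.
m ≥ 0: smallest is -7280 mod 373 = 180 (at t = 20), with n = -2860.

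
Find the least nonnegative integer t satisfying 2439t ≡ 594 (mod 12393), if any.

1362

gcd(12393, 2439):
  12393 = 5·2439 + 198
  2439 = 12·198 + 63
  198 = 3·63 + 9
  63 = 7·9
so gcd(12393, 2439) = 9.
9 divides 594, so solutions exist.
Back-substitute for Bézout coefficients:
  9 = 198 - 3·63
  ... = 2439·(-188) + 12393·(37)
So 2439·(-188) ≡ 9 (mod 12393); multiply by 66: t ≡ -12408 (mod 1377).
Smallest nonnegative: t = -12408 mod 1377 = 1362.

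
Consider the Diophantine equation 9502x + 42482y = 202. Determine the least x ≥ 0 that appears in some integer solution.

19864

gcd(42482, 9502) = 2.
2 divides 202, so solutions exist.
By Bézout, 9502·(-5061) + 42482·(1132) = 2.
Scale by 202/2 = 101: (x₀, y₀) = (-511161, 114332).
General solution: x = -511161 + 21241t, y = 114332 - 4751t for integer t.
x ≥ 0: smallest is -511161 mod 21241 = 19864 (at t = 25), with y = -4443.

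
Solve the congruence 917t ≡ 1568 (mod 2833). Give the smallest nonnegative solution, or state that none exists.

910

gcd(2833, 917):
  2833 = 3·917 + 82
  917 = 11·82 + 15
  82 = 5·15 + 7
  15 = 2·7 + 1
  7 = 7·1
so gcd(2833, 917) = 1.
1 divides 1568, so solutions exist.
Back-substitute for Bézout coefficients:
  1 = 15 - 2·7
  ... = 917·(380) + 2833·(-123)
So 917·(380) ≡ 1 (mod 2833); multiply by 1568: t ≡ 595840 (mod 2833).
Smallest nonnegative: t = 595840 mod 2833 = 910.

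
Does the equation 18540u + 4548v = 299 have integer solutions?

gcd(18540, 4548) = 12  (18540 = 4·4548 + 348, 4548 = 13·348 + 24, 348 = 14·24 + 12, 24 = 2·12).
12 does not divide 299 (remainder 11), so no integer solutions.

no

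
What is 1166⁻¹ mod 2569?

2298

gcd(2569, 1166) = 1.
By Bézout, 1166*(-271) + 2569*(123) = 1.
So 1166*-271 ≡ 1 (mod 2569), and -271 mod 2569 = 2298.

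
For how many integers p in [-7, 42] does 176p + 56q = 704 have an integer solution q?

gcd(176, 56):
  176 = 3*56 + 8
  56 = 7*8
so gcd(176, 56) = 8.
Back-substitute for Bézout coefficients:
  8 = 176 - 3*56
  ... = 176*(1) + 56*(-3)
Scale by 88: particular solution (88, -264); reduce p mod 7: (4, 0).
General solution: p = 4 + 7t, q = 0 - 22t for integer t.
-7 ≤ 4 + 7t ≤ 42 gives t ∈ [-1, 5], which is 7 values.

7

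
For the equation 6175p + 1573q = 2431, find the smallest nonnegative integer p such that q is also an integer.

gcd(6175, 1573) = 13  (6175 = 3×1573 + 1456, 1573 = 1×1456 + 117, 1456 = 12×117 + 52, 117 = 2×52 + 13, 52 = 4×13).
13 divides 2431, so solutions exist.
Back-substituting, 6175×(-27) + 1573×(106) = 13.
Scale by 2431/13 = 187: (p₀, q₀) = (-5049, 19822).
General solution: p = -5049 + 121t, q = 19822 - 475t for integer t.
p ≥ 0: smallest is -5049 mod 121 = 33 (at t = 42), with q = -128.

33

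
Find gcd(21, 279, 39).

3

gcd(279, 21) = 3  (279 = 13*21 + 6, 21 = 3*6 + 3, 6 = 2*3).
gcd(3, 39) = 3.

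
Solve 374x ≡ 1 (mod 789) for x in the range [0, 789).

gcd(789, 374) = 1  (789 = 2*374 + 41, 374 = 9*41 + 5, 41 = 8*5 + 1, 5 = 5*1).
Back-substituting, 374*(-154) + 789*(73) = 1.
So 374*-154 ≡ 1 (mod 789), and -154 mod 789 = 635.

635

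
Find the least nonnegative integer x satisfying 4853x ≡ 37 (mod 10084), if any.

9737

gcd(10084, 4853) = 1.
1 divides 37, so solutions exist.
By Bézout, 4853×(-827) + 10084×(398) = 1.
So 4853×(-827) ≡ 1 (mod 10084); multiply by 37: x ≡ -30599 (mod 10084).
Smallest nonnegative: x = -30599 mod 10084 = 9737.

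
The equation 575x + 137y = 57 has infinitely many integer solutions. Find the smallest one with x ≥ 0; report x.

63

gcd(575, 137) = 1.
1 divides 57, so solutions exist.
By Bézout, 575·(66) + 137·(-277) = 1.
Scale by 57/1 = 57: (x₀, y₀) = (3762, -15789).
General solution: x = 3762 + 137t, y = -15789 - 575t for integer t.
x ≥ 0: smallest is 3762 mod 137 = 63 (at t = -27), with y = -264.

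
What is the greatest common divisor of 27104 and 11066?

22

gcd(27104, 11066):
  27104 = 2*11066 + 4972
  11066 = 2*4972 + 1122
  4972 = 4*1122 + 484
  1122 = 2*484 + 154
  484 = 3*154 + 22
  154 = 7*22
so gcd(27104, 11066) = 22.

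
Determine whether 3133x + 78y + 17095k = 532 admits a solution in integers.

gcd(3133, 78) = 13  (3133 = 40·78 + 13, 78 = 6·13).
gcd(13, 17095) = 13.
13 does not divide 532 (remainder 12), so no integer solutions.

no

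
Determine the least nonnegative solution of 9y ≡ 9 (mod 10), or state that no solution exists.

gcd(10, 9):
  10 = 1·9 + 1
  9 = 9·1
so gcd(10, 9) = 1.
1 divides 9, so solutions exist.
Back-substitute for Bézout coefficients:
  1 = 10 - 1·9
  ... = 9·(-1) + 10·(1)
So 9·(-1) ≡ 1 (mod 10); multiply by 9: y ≡ -9 (mod 10).
Smallest nonnegative: y = -9 mod 10 = 1.

1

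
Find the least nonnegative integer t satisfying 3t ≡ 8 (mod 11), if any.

10

gcd(11, 3) = 1  (11 = 3·3 + 2, 3 = 1·2 + 1, 2 = 2·1).
1 divides 8, so solutions exist.
Back-substituting, 3·(4) + 11·(-1) = 1.
So 3·(4) ≡ 1 (mod 11); multiply by 8: t ≡ 32 (mod 11).
Smallest nonnegative: t = 32 mod 11 = 10.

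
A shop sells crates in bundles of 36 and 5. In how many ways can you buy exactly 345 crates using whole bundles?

Need nonnegative integers with 36j + 5k = 345.
gcd(36, 5) = 1, and 36·(1) + 5·(-7) = 1.
So (j₀, k₀) = (345, -2415); general j = 345 + 5t, k = -2415 - 36t.
j ≥ 0 ⇒ t ≥ -69; k ≥ 0 ⇒ t ≤ -68. That's 2 values of t.

2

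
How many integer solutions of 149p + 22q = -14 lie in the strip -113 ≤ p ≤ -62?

2

gcd(149, 22) = 1  (149 = 6×22 + 17, 22 = 1×17 + 5, 17 = 3×5 + 2, 5 = 2×2 + 1, 2 = 2×1).
Back-substituting, 149×(-9) + 22×(61) = 1.
Scale by -14: particular solution (126, -854); reduce p mod 22: (16, -109).
General solution: p = 16 + 22t, q = -109 - 149t for integer t.
-113 ≤ 16 + 22t ≤ -62 gives t ∈ [-5, -4], which is 2 values.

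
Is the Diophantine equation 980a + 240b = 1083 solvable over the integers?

no

gcd(980, 240) = 20  (980 = 4·240 + 20, 240 = 12·20).
20 does not divide 1083 (remainder 3), so no integer solutions.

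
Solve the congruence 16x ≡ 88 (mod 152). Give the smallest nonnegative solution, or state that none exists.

gcd(152, 16) = 8  (152 = 9*16 + 8, 16 = 2*8).
8 divides 88, so solutions exist.
Back-substituting, 16*(-9) + 152*(1) = 8.
So 16*(-9) ≡ 8 (mod 152); multiply by 11: x ≡ -99 (mod 19).
Smallest nonnegative: x = -99 mod 19 = 15.

15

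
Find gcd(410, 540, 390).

gcd(540, 410) = 10.
gcd(10, 390) = 10.

10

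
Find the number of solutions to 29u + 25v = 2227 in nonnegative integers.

gcd(29, 25):
  29 = 1·25 + 4
  25 = 6·4 + 1
  4 = 4·1
so gcd(29, 25) = 1.
Back-substitute for Bézout coefficients:
  1 = 25 - 6·4
  ... = 29·(-6) + 25·(7)
Scale by 2227: one solution is (-13362, 15589). Reduce u mod 25: (13, 74).
General: u = 13 + 25t, v = 74 - 29t.
u ≥ 0 ⇒ t ≥ 0; v ≥ 0 ⇒ t ≤ 2. So t ∈ [0, 2]: 3 solutions.

3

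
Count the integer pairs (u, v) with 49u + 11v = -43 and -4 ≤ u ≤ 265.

gcd(49, 11):
  49 = 4*11 + 5
  11 = 2*5 + 1
  5 = 5*1
so gcd(49, 11) = 1.
Back-substitute for Bézout coefficients:
  1 = 11 - 2*5
  ... = 49*(-2) + 11*(9)
Scale by -43: particular solution (86, -387); reduce u mod 11: (9, -44).
General solution: u = 9 + 11t, v = -44 - 49t for integer t.
-4 ≤ 9 + 11t ≤ 265 gives t ∈ [-1, 23], which is 25 values.

25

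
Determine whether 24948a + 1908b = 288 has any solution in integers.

gcd(24948, 1908):
  24948 = 13×1908 + 144
  1908 = 13×144 + 36
  144 = 4×36
so gcd(24948, 1908) = 36.
36 divides 288, so integer solutions exist.

yes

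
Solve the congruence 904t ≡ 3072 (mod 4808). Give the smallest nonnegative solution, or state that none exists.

gcd(4808, 904):
  4808 = 5*904 + 288
  904 = 3*288 + 40
  288 = 7*40 + 8
  40 = 5*8
so gcd(4808, 904) = 8.
8 divides 3072, so solutions exist.
Back-substitute for Bézout coefficients:
  8 = 288 - 7*40
  ... = 904*(-117) + 4808*(22)
So 904*(-117) ≡ 8 (mod 4808); multiply by 384: t ≡ -44928 (mod 601).
Smallest nonnegative: t = -44928 mod 601 = 147.

147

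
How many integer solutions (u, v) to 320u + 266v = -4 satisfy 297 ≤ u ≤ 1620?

10

gcd(320, 266):
  320 = 1×266 + 54
  266 = 4×54 + 50
  54 = 1×50 + 4
  50 = 12×4 + 2
  4 = 2×2
so gcd(320, 266) = 2.
Back-substitute for Bézout coefficients:
  2 = 50 - 12×4
  ... = 320×(-64) + 266×(77)
Scale by -2: particular solution (128, -154); reduce u mod 133: (128, -154).
General solution: u = 128 + 133t, v = -154 - 160t for integer t.
297 ≤ 128 + 133t ≤ 1620 gives t ∈ [2, 11], which is 10 values.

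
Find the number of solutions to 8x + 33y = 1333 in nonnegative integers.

5

gcd(33, 8):
  33 = 4*8 + 1
  8 = 8*1
so gcd(33, 8) = 1.
Back-substitute for Bézout coefficients:
  1 = 33 - 4*8
  ... = 8*(-4) + 33*(1)
Scale by 1333: one solution is (-5332, 1333). Reduce x mod 33: (14, 37).
General: x = 14 + 33t, y = 37 - 8t.
x ≥ 0 ⇒ t ≥ 0; y ≥ 0 ⇒ t ≤ 4. So t ∈ [0, 4]: 5 solutions.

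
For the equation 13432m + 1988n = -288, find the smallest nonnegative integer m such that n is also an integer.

gcd(13432, 1988) = 4.
4 divides -288, so solutions exist.
By Bézout, 13432·(115) + 1988·(-777) = 4.
Scale by -288/4 = -72: (m₀, n₀) = (-8280, 55944).
General solution: m = -8280 + 497t, n = 55944 - 3358t for integer t.
m ≥ 0: smallest is -8280 mod 497 = 169 (at t = 17), with n = -1142.

169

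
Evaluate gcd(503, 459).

gcd(503, 459):
  503 = 1*459 + 44
  459 = 10*44 + 19
  44 = 2*19 + 6
  19 = 3*6 + 1
  6 = 6*1
so gcd(503, 459) = 1.

1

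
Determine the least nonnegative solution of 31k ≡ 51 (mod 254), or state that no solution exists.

gcd(254, 31) = 1  (254 = 8×31 + 6, 31 = 5×6 + 1, 6 = 6×1).
1 divides 51, so solutions exist.
Back-substituting, 31×(41) + 254×(-5) = 1.
So 31×(41) ≡ 1 (mod 254); multiply by 51: k ≡ 2091 (mod 254).
Smallest nonnegative: k = 2091 mod 254 = 59.

59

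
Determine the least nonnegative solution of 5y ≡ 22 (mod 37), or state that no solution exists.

gcd(37, 5) = 1  (37 = 7*5 + 2, 5 = 2*2 + 1, 2 = 2*1).
1 divides 22, so solutions exist.
Back-substituting, 5*(15) + 37*(-2) = 1.
So 5*(15) ≡ 1 (mod 37); multiply by 22: y ≡ 330 (mod 37).
Smallest nonnegative: y = 330 mod 37 = 34.

34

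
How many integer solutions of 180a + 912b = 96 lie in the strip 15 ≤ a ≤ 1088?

14

gcd(912, 180) = 12.
By Bézout, 180*(-5) + 912*(1) = 12.
Particular solution: (36, -7).
General solution: a = 36 + 76t, b = -7 - 15t for integer t.
15 ≤ 36 + 76t ≤ 1088 gives t ∈ [0, 13], which is 14 values.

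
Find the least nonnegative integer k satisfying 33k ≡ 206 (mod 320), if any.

142

gcd(320, 33) = 1.
1 divides 206, so solutions exist.
By Bézout, 33·(97) + 320·(-10) = 1.
So 33·(97) ≡ 1 (mod 320); multiply by 206: k ≡ 19982 (mod 320).
Smallest nonnegative: k = 19982 mod 320 = 142.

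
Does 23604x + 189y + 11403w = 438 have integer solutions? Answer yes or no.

gcd(23604, 189) = 21  (23604 = 124·189 + 168, 189 = 1·168 + 21, 168 = 8·21).
gcd(21, 11403) = 21.
21 does not divide 438 (remainder 18), so no integer solutions.

no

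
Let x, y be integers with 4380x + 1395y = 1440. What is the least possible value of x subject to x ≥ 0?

gcd(4380, 1395) = 15  (4380 = 3×1395 + 195, 1395 = 7×195 + 30, 195 = 6×30 + 15, 30 = 2×15).
15 divides 1440, so solutions exist.
Back-substituting, 4380×(43) + 1395×(-135) = 15.
Scale by 1440/15 = 96: (x₀, y₀) = (4128, -12960).
General solution: x = 4128 + 93t, y = -12960 - 292t for integer t.
x ≥ 0: smallest is 4128 mod 93 = 36 (at t = -44), with y = -112.

36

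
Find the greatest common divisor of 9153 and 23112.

gcd(23112, 9153) = 27  (23112 = 2×9153 + 4806, 9153 = 1×4806 + 4347, 4806 = 1×4347 + 459, 4347 = 9×459 + 216, 459 = 2×216 + 27, 216 = 8×27).

27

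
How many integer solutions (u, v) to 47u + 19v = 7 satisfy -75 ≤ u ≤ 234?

gcd(47, 19) = 1.
By Bézout, 47*(-2) + 19*(5) = 1.
Particular solution: (5, -12).
General solution: u = 5 + 19t, v = -12 - 47t for integer t.
-75 ≤ 5 + 19t ≤ 234 gives t ∈ [-4, 12], which is 17 values.

17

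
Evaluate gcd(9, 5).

gcd(9, 5):
  9 = 1×5 + 4
  5 = 1×4 + 1
  4 = 4×1
so gcd(9, 5) = 1.

1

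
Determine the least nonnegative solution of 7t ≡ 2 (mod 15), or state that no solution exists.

gcd(15, 7) = 1.
1 divides 2, so solutions exist.
By Bézout, 7×(-2) + 15×(1) = 1.
So 7×(-2) ≡ 1 (mod 15); multiply by 2: t ≡ -4 (mod 15).
Smallest nonnegative: t = -4 mod 15 = 11.

11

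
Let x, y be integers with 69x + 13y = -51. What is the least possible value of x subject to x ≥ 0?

10

gcd(69, 13) = 1  (69 = 5·13 + 4, 13 = 3·4 + 1, 4 = 4·1).
1 divides -51, so solutions exist.
Back-substituting, 69·(-3) + 13·(16) = 1.
Scale by -51/1 = -51: (x₀, y₀) = (153, -816).
General solution: x = 153 + 13t, y = -816 - 69t for integer t.
x ≥ 0: smallest is 153 mod 13 = 10 (at t = -11), with y = -57.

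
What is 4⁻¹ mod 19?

5

gcd(19, 4) = 1.
By Bézout, 4×(5) + 19×(-1) = 1.
So 4×5 ≡ 1 (mod 19), and 5 mod 19 = 5.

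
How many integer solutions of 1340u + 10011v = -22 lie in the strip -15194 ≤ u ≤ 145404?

16

gcd(10011, 1340) = 1  (10011 = 7×1340 + 631, 1340 = 2×631 + 78, 631 = 8×78 + 7, 78 = 11×7 + 1, 7 = 7×1).
Back-substituting, 1340×(1412) + 10011×(-189) = 1.
Scale by -22: particular solution (-31064, 4158); reduce u mod 10011: (8980, -1202).
General solution: u = 8980 + 10011t, v = -1202 - 1340t for integer t.
-15194 ≤ 8980 + 10011t ≤ 145404 gives t ∈ [-2, 13], which is 16 values.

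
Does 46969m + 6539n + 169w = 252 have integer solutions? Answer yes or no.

gcd(46969, 6539) = 13  (46969 = 7×6539 + 1196, 6539 = 5×1196 + 559, 1196 = 2×559 + 78, 559 = 7×78 + 13, 78 = 6×13).
gcd(13, 169) = 13.
13 does not divide 252 (remainder 5), so no integer solutions.

no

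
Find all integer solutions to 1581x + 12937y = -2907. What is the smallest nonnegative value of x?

170

gcd(12937, 1581):
  12937 = 8*1581 + 289
  1581 = 5*289 + 136
  289 = 2*136 + 17
  136 = 8*17
so gcd(12937, 1581) = 17.
17 divides -2907, so solutions exist.
Back-substitute for Bézout coefficients:
  17 = 289 - 2*136
  ... = 1581*(-90) + 12937*(11)
Scale by -2907/17 = -171: (x₀, y₀) = (15390, -1881).
General solution: x = 15390 + 761t, y = -1881 - 93t for integer t.
x ≥ 0: smallest is 15390 mod 761 = 170 (at t = -20), with y = -21.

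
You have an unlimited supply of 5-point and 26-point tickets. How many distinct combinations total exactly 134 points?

1

Need nonnegative integers with 5j + 26k = 134.
gcd(5, 26) = 1, and 5·(-5) + 26·(1) = 1.
So (j₀, k₀) = (-670, 134); general j = -670 + 26t, k = 134 - 5t.
j ≥ 0 ⇒ t ≥ 26; k ≥ 0 ⇒ t ≤ 26. That's 1 value of t.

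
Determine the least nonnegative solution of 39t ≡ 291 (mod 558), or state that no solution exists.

79

gcd(558, 39) = 3.
3 divides 291, so solutions exist.
By Bézout, 39·(43) + 558·(-3) = 3.
So 39·(43) ≡ 3 (mod 558); multiply by 97: t ≡ 4171 (mod 186).
Smallest nonnegative: t = 4171 mod 186 = 79.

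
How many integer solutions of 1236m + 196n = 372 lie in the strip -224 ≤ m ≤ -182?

0

gcd(1236, 196) = 4  (1236 = 6×196 + 60, 196 = 3×60 + 16, 60 = 3×16 + 12, 16 = 1×12 + 4, 12 = 3×4).
Back-substituting, 1236×(-13) + 196×(82) = 4.
Scale by 93: particular solution (-1209, 7626); reduce m mod 49: (16, -99).
General solution: m = 16 + 49t, n = -99 - 309t for integer t.
-224 ≤ 16 + 49t ≤ -182 gives t ∈ [-4, -5], which is 0 values.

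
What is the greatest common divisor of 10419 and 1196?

23

gcd(10419, 1196):
  10419 = 8·1196 + 851
  1196 = 1·851 + 345
  851 = 2·345 + 161
  345 = 2·161 + 23
  161 = 7·23
so gcd(10419, 1196) = 23.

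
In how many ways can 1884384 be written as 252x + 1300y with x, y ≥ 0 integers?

23

gcd(1300, 252):
  1300 = 5×252 + 40
  252 = 6×40 + 12
  40 = 3×12 + 4
  12 = 3×4
so gcd(1300, 252) = 4.
Back-substitute for Bézout coefficients:
  4 = 40 - 3×12
  ... = 252×(-98) + 1300×(19)
Scale by 471096: one solution is (-46167408, 8950824). Reduce x mod 325: (142, 1422).
General: x = 142 + 325t, y = 1422 - 63t.
x ≥ 0 ⇒ t ≥ 0; y ≥ 0 ⇒ t ≤ 22. So t ∈ [0, 22]: 23 solutions.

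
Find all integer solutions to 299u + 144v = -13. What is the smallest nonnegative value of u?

gcd(299, 144) = 1  (299 = 2×144 + 11, 144 = 13×11 + 1, 11 = 11×1).
1 divides -13, so solutions exist.
Back-substituting, 299×(-13) + 144×(27) = 1.
Scale by -13/1 = -13: (u₀, v₀) = (169, -351).
General solution: u = 169 + 144t, v = -351 - 299t for integer t.
u ≥ 0: smallest is 169 mod 144 = 25 (at t = -1), with v = -52.

25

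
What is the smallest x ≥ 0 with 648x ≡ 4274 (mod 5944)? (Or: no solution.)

no solution

gcd(5944, 648) = 8  (5944 = 9·648 + 112, 648 = 5·112 + 88, 112 = 1·88 + 24, 88 = 3·24 + 16, 24 = 1·16 + 8, 16 = 2·8).
8 does not divide 4274, so the congruence has no solution.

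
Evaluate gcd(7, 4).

1

gcd(7, 4) = 1  (7 = 1·4 + 3, 4 = 1·3 + 1, 3 = 3·1).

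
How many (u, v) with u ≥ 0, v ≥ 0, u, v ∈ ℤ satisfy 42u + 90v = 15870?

25

gcd(90, 42) = 6  (90 = 2*42 + 6, 42 = 7*6).
Back-substituting, 42*(-2) + 90*(1) = 6.
Scale by 2645: one solution is (-5290, 2645). Reduce u mod 15: (5, 174).
General: u = 5 + 15t, v = 174 - 7t.
u ≥ 0 ⇒ t ≥ 0; v ≥ 0 ⇒ t ≤ 24. So t ∈ [0, 24]: 25 solutions.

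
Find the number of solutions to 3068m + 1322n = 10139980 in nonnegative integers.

5

gcd(3068, 1322) = 2.
By Bézout, 3068*(-53) + 1322*(123) = 2.
One solution: (250, 7090).
General: m = 250 + 661t, n = 7090 - 1534t.
m ≥ 0 ⇒ t ≥ 0; n ≥ 0 ⇒ t ≤ 4. So t ∈ [0, 4]: 5 solutions.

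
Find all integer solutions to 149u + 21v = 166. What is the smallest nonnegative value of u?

20

gcd(149, 21) = 1.
1 divides 166, so solutions exist.
By Bézout, 149×(-10) + 21×(71) = 1.
Scale by 166/1 = 166: (u₀, v₀) = (-1660, 11786).
General solution: u = -1660 + 21t, v = 11786 - 149t for integer t.
u ≥ 0: smallest is -1660 mod 21 = 20 (at t = 80), with v = -134.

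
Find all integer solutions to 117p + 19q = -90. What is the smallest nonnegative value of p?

8

gcd(117, 19):
  117 = 6*19 + 3
  19 = 6*3 + 1
  3 = 3*1
so gcd(117, 19) = 1.
1 divides -90, so solutions exist.
Back-substitute for Bézout coefficients:
  1 = 19 - 6*3
  ... = 117*(-6) + 19*(37)
Scale by -90/1 = -90: (p₀, q₀) = (540, -3330).
General solution: p = 540 + 19t, q = -3330 - 117t for integer t.
p ≥ 0: smallest is 540 mod 19 = 8 (at t = -28), with q = -54.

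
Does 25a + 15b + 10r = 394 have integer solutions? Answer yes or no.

no

gcd(25, 15) = 5  (25 = 1×15 + 10, 15 = 1×10 + 5, 10 = 2×5).
gcd(5, 10) = 5.
5 does not divide 394 (remainder 4), so no integer solutions.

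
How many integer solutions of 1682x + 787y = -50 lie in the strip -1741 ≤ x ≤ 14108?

20

gcd(1682, 787):
  1682 = 2·787 + 108
  787 = 7·108 + 31
  108 = 3·31 + 15
  31 = 2·15 + 1
  15 = 15·1
so gcd(1682, 787) = 1.
Back-substitute for Bézout coefficients:
  1 = 31 - 2·15
  ... = 1682·(-51) + 787·(109)
Scale by -50: particular solution (2550, -5450); reduce x mod 787: (189, -404).
General solution: x = 189 + 787t, y = -404 - 1682t for integer t.
-1741 ≤ 189 + 787t ≤ 14108 gives t ∈ [-2, 17], which is 20 values.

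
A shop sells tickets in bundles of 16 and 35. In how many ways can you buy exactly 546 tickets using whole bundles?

Need nonnegative integers with 16j + 35k = 546.
gcd(16, 35) = 1, and 16·(11) + 35·(-5) = 1.
So (j₀, k₀) = (6006, -2730); general j = 6006 + 35t, k = -2730 - 16t.
j ≥ 0 ⇒ t ≥ -171; k ≥ 0 ⇒ t ≤ -171. That's 1 value of t.

1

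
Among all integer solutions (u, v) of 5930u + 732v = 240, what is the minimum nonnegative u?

300

gcd(5930, 732) = 2.
2 divides 240, so solutions exist.
By Bézout, 5930·(-89) + 732·(721) = 2.
Scale by 240/2 = 120: (u₀, v₀) = (-10680, 86520).
General solution: u = -10680 + 366t, v = 86520 - 2965t for integer t.
u ≥ 0: smallest is -10680 mod 366 = 300 (at t = 30), with v = -2430.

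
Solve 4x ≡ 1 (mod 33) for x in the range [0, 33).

gcd(33, 4) = 1.
By Bézout, 4*(-8) + 33*(1) = 1.
So 4*-8 ≡ 1 (mod 33), and -8 mod 33 = 25.

25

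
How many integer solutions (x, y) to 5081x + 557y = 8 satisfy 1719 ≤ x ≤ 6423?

9

gcd(5081, 557) = 1  (5081 = 9×557 + 68, 557 = 8×68 + 13, 68 = 5×13 + 3, 13 = 4×3 + 1, 3 = 3×1).
Back-substituting, 5081×(-172) + 557×(1569) = 1.
Scale by 8: particular solution (-1376, 12552); reduce x mod 557: (295, -2691).
General solution: x = 295 + 557t, y = -2691 - 5081t for integer t.
1719 ≤ 295 + 557t ≤ 6423 gives t ∈ [3, 11], which is 9 values.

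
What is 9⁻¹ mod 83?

37

gcd(83, 9) = 1.
By Bézout, 9×(37) + 83×(-4) = 1.
So 9×37 ≡ 1 (mod 83), and 37 mod 83 = 37.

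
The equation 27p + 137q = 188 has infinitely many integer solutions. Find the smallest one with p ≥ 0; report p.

gcd(137, 27):
  137 = 5×27 + 2
  27 = 13×2 + 1
  2 = 2×1
so gcd(137, 27) = 1.
1 divides 188, so solutions exist.
Back-substitute for Bézout coefficients:
  1 = 27 - 13×2
  ... = 27×(66) + 137×(-13)
Scale by 188/1 = 188: (p₀, q₀) = (12408, -2444).
General solution: p = 12408 + 137t, q = -2444 - 27t for integer t.
p ≥ 0: smallest is 12408 mod 137 = 78 (at t = -90), with q = -14.

78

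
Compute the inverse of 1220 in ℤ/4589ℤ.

gcd(4589, 1220) = 1.
By Bézout, 1220×(-410) + 4589×(109) = 1.
So 1220×-410 ≡ 1 (mod 4589), and -410 mod 4589 = 4179.

4179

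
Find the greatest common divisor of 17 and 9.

gcd(17, 9) = 1  (17 = 1·9 + 8, 9 = 1·8 + 1, 8 = 8·1).

1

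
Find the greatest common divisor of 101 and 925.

1

gcd(925, 101) = 1  (925 = 9×101 + 16, 101 = 6×16 + 5, 16 = 3×5 + 1, 5 = 5×1).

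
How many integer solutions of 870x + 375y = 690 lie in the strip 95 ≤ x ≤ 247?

6

gcd(870, 375) = 15.
By Bézout, 870·(-3) + 375·(7) = 15.
Particular solution: (12, -26).
General solution: x = 12 + 25t, y = -26 - 58t for integer t.
95 ≤ 12 + 25t ≤ 247 gives t ∈ [4, 9], which is 6 values.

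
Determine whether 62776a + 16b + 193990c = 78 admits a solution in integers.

gcd(62776, 16) = 8  (62776 = 3923·16 + 8, 16 = 2·8).
gcd(8, 193990) = 2.
2 divides 78, so integer solutions exist.

yes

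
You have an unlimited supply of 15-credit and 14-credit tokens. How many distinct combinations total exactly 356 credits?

2

Need nonnegative integers with 15j + 14k = 356.
gcd(15, 14) = 1, and 15·(1) + 14·(-1) = 1.
So (j₀, k₀) = (356, -356); general j = 356 + 14t, k = -356 - 15t.
j ≥ 0 ⇒ t ≥ -25; k ≥ 0 ⇒ t ≤ -24. That's 2 values of t.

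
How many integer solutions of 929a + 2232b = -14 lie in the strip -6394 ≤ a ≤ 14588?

gcd(2232, 929):
  2232 = 2×929 + 374
  929 = 2×374 + 181
  374 = 2×181 + 12
  181 = 15×12 + 1
  12 = 12×1
so gcd(2232, 929) = 1.
Back-substitute for Bézout coefficients:
  1 = 181 - 15×12
  ... = 929×(185) + 2232×(-77)
Scale by -14: particular solution (-2590, 1078); reduce a mod 2232: (1874, -780).
General solution: a = 1874 + 2232t, b = -780 - 929t for integer t.
-6394 ≤ 1874 + 2232t ≤ 14588 gives t ∈ [-3, 5], which is 9 values.

9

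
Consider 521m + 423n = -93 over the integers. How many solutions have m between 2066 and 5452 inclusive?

gcd(521, 423) = 1.
By Bézout, 521×(-82) + 423×(101) = 1.
Particular solution: (12, -15).
General solution: m = 12 + 423t, n = -15 - 521t for integer t.
2066 ≤ 12 + 423t ≤ 5452 gives t ∈ [5, 12], which is 8 values.

8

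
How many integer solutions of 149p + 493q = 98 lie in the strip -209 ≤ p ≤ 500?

gcd(493, 149) = 1  (493 = 3*149 + 46, 149 = 3*46 + 11, 46 = 4*11 + 2, 11 = 5*2 + 1, 2 = 2*1).
Back-substituting, 149*(225) + 493*(-68) = 1.
Scale by 98: particular solution (22050, -6664); reduce p mod 493: (358, -108).
General solution: p = 358 + 493t, q = -108 - 149t for integer t.
-209 ≤ 358 + 493t ≤ 500 gives t ∈ [-1, 0], which is 2 values.

2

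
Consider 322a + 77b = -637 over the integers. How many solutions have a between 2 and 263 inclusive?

24

gcd(322, 77) = 7  (322 = 4×77 + 14, 77 = 5×14 + 7, 14 = 2×7).
Back-substituting, 322×(-5) + 77×(21) = 7.
Scale by -91: particular solution (455, -1911); reduce a mod 11: (4, -25).
General solution: a = 4 + 11t, b = -25 - 46t for integer t.
2 ≤ 4 + 11t ≤ 263 gives t ∈ [0, 23], which is 24 values.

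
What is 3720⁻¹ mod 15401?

gcd(15401, 3720):
  15401 = 4*3720 + 521
  3720 = 7*521 + 73
  521 = 7*73 + 10
  73 = 7*10 + 3
  10 = 3*3 + 1
  3 = 3*1
so gcd(15401, 3720) = 1.
Back-substitute for Bézout coefficients:
  1 = 10 - 3*3
  ... = 3720*(-4641) + 15401*(1121)
So 3720*-4641 ≡ 1 (mod 15401), and -4641 mod 15401 = 10760.

10760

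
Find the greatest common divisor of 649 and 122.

gcd(649, 122):
  649 = 5·122 + 39
  122 = 3·39 + 5
  39 = 7·5 + 4
  5 = 1·4 + 1
  4 = 4·1
so gcd(649, 122) = 1.

1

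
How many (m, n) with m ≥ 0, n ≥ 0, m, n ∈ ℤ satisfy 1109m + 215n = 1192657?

gcd(1109, 215) = 1.
By Bézout, 1109×(19) + 215×(-98) = 1.
One solution: (128, 4887).
General: m = 128 + 215t, n = 4887 - 1109t.
m ≥ 0 ⇒ t ≥ 0; n ≥ 0 ⇒ t ≤ 4. So t ∈ [0, 4]: 5 solutions.

5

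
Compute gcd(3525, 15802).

1

gcd(15802, 3525):
  15802 = 4*3525 + 1702
  3525 = 2*1702 + 121
  1702 = 14*121 + 8
  121 = 15*8 + 1
  8 = 8*1
so gcd(15802, 3525) = 1.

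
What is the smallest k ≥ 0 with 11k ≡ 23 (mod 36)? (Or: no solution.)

gcd(36, 11):
  36 = 3×11 + 3
  11 = 3×3 + 2
  3 = 1×2 + 1
  2 = 2×1
so gcd(36, 11) = 1.
1 divides 23, so solutions exist.
Back-substitute for Bézout coefficients:
  1 = 3 - 1×2
  ... = 11×(-13) + 36×(4)
So 11×(-13) ≡ 1 (mod 36); multiply by 23: k ≡ -299 (mod 36).
Smallest nonnegative: k = -299 mod 36 = 25.

25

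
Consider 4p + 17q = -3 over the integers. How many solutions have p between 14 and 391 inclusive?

22

gcd(17, 4):
  17 = 4·4 + 1
  4 = 4·1
so gcd(17, 4) = 1.
Back-substitute for Bézout coefficients:
  1 = 17 - 4·4
  ... = 4·(-4) + 17·(1)
Scale by -3: particular solution (12, -3); reduce p mod 17: (12, -3).
General solution: p = 12 + 17t, q = -3 - 4t for integer t.
14 ≤ 12 + 17t ≤ 391 gives t ∈ [1, 22], which is 22 values.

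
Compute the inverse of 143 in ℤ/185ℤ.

gcd(185, 143) = 1  (185 = 1*143 + 42, 143 = 3*42 + 17, 42 = 2*17 + 8, 17 = 2*8 + 1, 8 = 8*1).
Back-substituting, 143*(22) + 185*(-17) = 1.
So 143*22 ≡ 1 (mod 185), and 22 mod 185 = 22.

22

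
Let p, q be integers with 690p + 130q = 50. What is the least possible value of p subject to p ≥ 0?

gcd(690, 130):
  690 = 5×130 + 40
  130 = 3×40 + 10
  40 = 4×10
so gcd(690, 130) = 10.
10 divides 50, so solutions exist.
Back-substitute for Bézout coefficients:
  10 = 130 - 3×40
  ... = 690×(-3) + 130×(16)
Scale by 50/10 = 5: (p₀, q₀) = (-15, 80).
General solution: p = -15 + 13t, q = 80 - 69t for integer t.
p ≥ 0: smallest is -15 mod 13 = 11 (at t = 2), with q = -58.

11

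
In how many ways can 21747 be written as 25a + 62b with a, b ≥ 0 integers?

14

gcd(62, 25) = 1  (62 = 2·25 + 12, 25 = 2·12 + 1, 12 = 12·1).
Back-substituting, 25·(5) + 62·(-2) = 1.
Scale by 21747: one solution is (108735, -43494). Reduce a mod 62: (49, 331).
General: a = 49 + 62t, b = 331 - 25t.
a ≥ 0 ⇒ t ≥ 0; b ≥ 0 ⇒ t ≤ 13. So t ∈ [0, 13]: 14 solutions.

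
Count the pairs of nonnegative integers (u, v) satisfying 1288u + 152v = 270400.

gcd(1288, 152) = 8  (1288 = 8*152 + 72, 152 = 2*72 + 8, 72 = 9*8).
Back-substituting, 1288*(-2) + 152*(17) = 8.
Scale by 33800: one solution is (-67600, 574600). Reduce u mod 19: (2, 1762).
General: u = 2 + 19t, v = 1762 - 161t.
u ≥ 0 ⇒ t ≥ 0; v ≥ 0 ⇒ t ≤ 10. So t ∈ [0, 10]: 11 solutions.

11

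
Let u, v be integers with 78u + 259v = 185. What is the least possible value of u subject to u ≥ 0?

185

gcd(259, 78) = 1  (259 = 3*78 + 25, 78 = 3*25 + 3, 25 = 8*3 + 1, 3 = 3*1).
1 divides 185, so solutions exist.
Back-substituting, 78*(-83) + 259*(25) = 1.
Scale by 185/1 = 185: (u₀, v₀) = (-15355, 4625).
General solution: u = -15355 + 259t, v = 4625 - 78t for integer t.
u ≥ 0: smallest is -15355 mod 259 = 185 (at t = 60), with v = -55.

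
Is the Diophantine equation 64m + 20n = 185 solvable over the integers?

no

gcd(64, 20) = 4.
4 does not divide 185 (remainder 1), so no integer solutions.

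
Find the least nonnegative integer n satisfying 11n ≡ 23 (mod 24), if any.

13

gcd(24, 11) = 1  (24 = 2·11 + 2, 11 = 5·2 + 1, 2 = 2·1).
1 divides 23, so solutions exist.
Back-substituting, 11·(11) + 24·(-5) = 1.
So 11·(11) ≡ 1 (mod 24); multiply by 23: n ≡ 253 (mod 24).
Smallest nonnegative: n = 253 mod 24 = 13.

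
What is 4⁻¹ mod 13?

gcd(13, 4) = 1  (13 = 3·4 + 1, 4 = 4·1).
Back-substituting, 4·(-3) + 13·(1) = 1.
So 4·-3 ≡ 1 (mod 13), and -3 mod 13 = 10.

10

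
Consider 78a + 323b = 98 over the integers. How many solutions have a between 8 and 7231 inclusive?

22

gcd(323, 78) = 1  (323 = 4*78 + 11, 78 = 7*11 + 1, 11 = 11*1).
Back-substituting, 78*(29) + 323*(-7) = 1.
Scale by 98: particular solution (2842, -686); reduce a mod 323: (258, -62).
General solution: a = 258 + 323t, b = -62 - 78t for integer t.
8 ≤ 258 + 323t ≤ 7231 gives t ∈ [0, 21], which is 22 values.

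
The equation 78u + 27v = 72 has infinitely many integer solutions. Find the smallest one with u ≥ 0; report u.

gcd(78, 27) = 3.
3 divides 72, so solutions exist.
By Bézout, 78*(-1) + 27*(3) = 3.
Scale by 72/3 = 24: (u₀, v₀) = (-24, 72).
General solution: u = -24 + 9t, v = 72 - 26t for integer t.
u ≥ 0: smallest is -24 mod 9 = 3 (at t = 3), with v = -6.

3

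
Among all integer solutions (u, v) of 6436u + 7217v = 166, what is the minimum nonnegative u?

gcd(7217, 6436) = 1  (7217 = 1×6436 + 781, 6436 = 8×781 + 188, 781 = 4×188 + 29, 188 = 6×29 + 14, 29 = 2×14 + 1, 14 = 14×1).
1 divides 166, so solutions exist.
Back-substituting, 6436×(-499) + 7217×(445) = 1.
Scale by 166/1 = 166: (u₀, v₀) = (-82834, 73870).
General solution: u = -82834 + 7217t, v = 73870 - 6436t for integer t.
u ≥ 0: smallest is -82834 mod 7217 = 3770 (at t = 12), with v = -3362.

3770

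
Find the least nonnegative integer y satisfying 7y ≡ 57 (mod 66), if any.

27

gcd(66, 7):
  66 = 9·7 + 3
  7 = 2·3 + 1
  3 = 3·1
so gcd(66, 7) = 1.
1 divides 57, so solutions exist.
Back-substitute for Bézout coefficients:
  1 = 7 - 2·3
  ... = 7·(19) + 66·(-2)
So 7·(19) ≡ 1 (mod 66); multiply by 57: y ≡ 1083 (mod 66).
Smallest nonnegative: y = 1083 mod 66 = 27.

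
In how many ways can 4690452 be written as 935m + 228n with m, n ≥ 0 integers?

22

gcd(935, 228):
  935 = 4×228 + 23
  228 = 9×23 + 21
  23 = 1×21 + 2
  21 = 10×2 + 1
  2 = 2×1
so gcd(935, 228) = 1.
Back-substitute for Bézout coefficients:
  1 = 21 - 10×2
  ... = 935×(-109) + 228×(447)
Scale by 4690452: one solution is (-511259268, 2096632044). Reduce m mod 228: (180, 19834).
General: m = 180 + 228t, n = 19834 - 935t.
m ≥ 0 ⇒ t ≥ 0; n ≥ 0 ⇒ t ≤ 21. So t ∈ [0, 21]: 22 solutions.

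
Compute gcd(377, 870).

29

gcd(870, 377) = 29  (870 = 2·377 + 116, 377 = 3·116 + 29, 116 = 4·29).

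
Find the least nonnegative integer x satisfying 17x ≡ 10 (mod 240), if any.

gcd(240, 17) = 1.
1 divides 10, so solutions exist.
By Bézout, 17×(113) + 240×(-8) = 1.
So 17×(113) ≡ 1 (mod 240); multiply by 10: x ≡ 1130 (mod 240).
Smallest nonnegative: x = 1130 mod 240 = 170.

170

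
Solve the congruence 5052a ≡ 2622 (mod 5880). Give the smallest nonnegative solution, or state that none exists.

gcd(5880, 5052) = 12  (5880 = 1*5052 + 828, 5052 = 6*828 + 84, 828 = 9*84 + 72, 84 = 1*72 + 12, 72 = 6*12).
12 does not divide 2622, so the congruence has no solution.

no solution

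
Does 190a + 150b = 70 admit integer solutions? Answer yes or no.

yes

gcd(190, 150) = 10  (190 = 1×150 + 40, 150 = 3×40 + 30, 40 = 1×30 + 10, 30 = 3×10).
10 divides 70, so integer solutions exist.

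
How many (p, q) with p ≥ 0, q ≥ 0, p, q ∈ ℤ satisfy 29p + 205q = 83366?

14

gcd(205, 29):
  205 = 7·29 + 2
  29 = 14·2 + 1
  2 = 2·1
so gcd(205, 29) = 1.
Back-substitute for Bézout coefficients:
  1 = 29 - 14·2
  ... = 29·(99) + 205·(-14)
Scale by 83366: one solution is (8253234, -1167124). Reduce p mod 205: (139, 387).
General: p = 139 + 205t, q = 387 - 29t.
p ≥ 0 ⇒ t ≥ 0; q ≥ 0 ⇒ t ≤ 13. So t ∈ [0, 13]: 14 solutions.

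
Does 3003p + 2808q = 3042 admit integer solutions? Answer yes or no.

gcd(3003, 2808) = 39.
39 divides 3042, so integer solutions exist.

yes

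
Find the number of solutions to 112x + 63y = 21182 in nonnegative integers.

21

gcd(112, 63) = 7  (112 = 1*63 + 49, 63 = 1*49 + 14, 49 = 3*14 + 7, 14 = 2*7).
Back-substituting, 112*(4) + 63*(-7) = 7.
Scale by 3026: one solution is (12104, -21182). Reduce x mod 9: (8, 322).
General: x = 8 + 9t, y = 322 - 16t.
x ≥ 0 ⇒ t ≥ 0; y ≥ 0 ⇒ t ≤ 20. So t ∈ [0, 20]: 21 solutions.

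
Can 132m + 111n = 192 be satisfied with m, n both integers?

yes

gcd(132, 111) = 3.
3 divides 192, so integer solutions exist.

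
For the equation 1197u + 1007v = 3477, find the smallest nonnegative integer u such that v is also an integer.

gcd(1197, 1007):
  1197 = 1×1007 + 190
  1007 = 5×190 + 57
  190 = 3×57 + 19
  57 = 3×19
so gcd(1197, 1007) = 19.
19 divides 3477, so solutions exist.
Back-substitute for Bézout coefficients:
  19 = 190 - 3×57
  ... = 1197×(16) + 1007×(-19)
Scale by 3477/19 = 183: (u₀, v₀) = (2928, -3477).
General solution: u = 2928 + 53t, v = -3477 - 63t for integer t.
u ≥ 0: smallest is 2928 mod 53 = 13 (at t = -55), with v = -12.

13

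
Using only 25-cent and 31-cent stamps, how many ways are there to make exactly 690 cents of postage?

1

Need nonnegative integers with 25j + 31k = 690.
gcd(25, 31) = 1, and 25·(5) + 31·(-4) = 1.
So (j₀, k₀) = (3450, -2760); general j = 3450 + 31t, k = -2760 - 25t.
j ≥ 0 ⇒ t ≥ -111; k ≥ 0 ⇒ t ≤ -111. That's 1 value of t.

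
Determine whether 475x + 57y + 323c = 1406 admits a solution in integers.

yes

gcd(475, 57) = 19  (475 = 8*57 + 19, 57 = 3*19).
gcd(19, 323) = 19.
19 divides 1406, so integer solutions exist.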